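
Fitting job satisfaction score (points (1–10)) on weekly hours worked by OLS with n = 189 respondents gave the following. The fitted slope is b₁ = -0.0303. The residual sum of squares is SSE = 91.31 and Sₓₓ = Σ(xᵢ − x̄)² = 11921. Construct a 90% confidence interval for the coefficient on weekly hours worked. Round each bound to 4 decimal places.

MSE = SSE/(n − 2) = 91.31/187 = 0.488289.
SE(b₁) = √(MSE/Sₓₓ) = √(0.488289/11921) = 0.00640003.
df = n − 2 = 187.
t* = t_{0.05, 187} = 1.653043.
Margin = t* × SE = 1.653043 × 0.00640003 = 0.010580.
CI: -0.0303 ± 0.010580 → (-0.0409, -0.0197).
With 90% confidence, each one-unit increase in weekly hours worked is associated with a change of between -0.0409 and -0.0197 points (1–10) in job satisfaction score.

(-0.0409, -0.0197)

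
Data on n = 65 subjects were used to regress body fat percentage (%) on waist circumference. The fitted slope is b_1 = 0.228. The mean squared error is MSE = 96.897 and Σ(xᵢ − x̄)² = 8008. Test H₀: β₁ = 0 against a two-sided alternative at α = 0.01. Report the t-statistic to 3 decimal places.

t = 2.073

SE(b_1) = √(MSE/Sₓₓ) = √(96.897/8008) = 0.11.
t = 0.228 / 0.11 = 2.073.
df = n − 2 = 63.
Two-sided p ≈ 0.0423, which is ≥ 0.01, so fail to reject H₀.
The data do not give significant evidence of an association between waist circumference and body fat percentage.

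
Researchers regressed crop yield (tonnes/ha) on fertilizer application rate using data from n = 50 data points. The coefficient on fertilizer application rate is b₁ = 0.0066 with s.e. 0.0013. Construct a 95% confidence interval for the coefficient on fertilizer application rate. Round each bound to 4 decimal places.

(0.0040, 0.0092)

df = n − 2 = 50 − 2 = 48.
t* = t_{0.025, 48} = 2.010635.
Margin = t* × SE = 2.010635 × 0.0013 = 0.002614.
CI: 0.0066 ± 0.002614 → (0.0040, 0.0092).
With 95% confidence, each one-unit increase in fertilizer application rate is associated with a change of between 0.0040 and 0.0092 tonnes/ha in crop yield.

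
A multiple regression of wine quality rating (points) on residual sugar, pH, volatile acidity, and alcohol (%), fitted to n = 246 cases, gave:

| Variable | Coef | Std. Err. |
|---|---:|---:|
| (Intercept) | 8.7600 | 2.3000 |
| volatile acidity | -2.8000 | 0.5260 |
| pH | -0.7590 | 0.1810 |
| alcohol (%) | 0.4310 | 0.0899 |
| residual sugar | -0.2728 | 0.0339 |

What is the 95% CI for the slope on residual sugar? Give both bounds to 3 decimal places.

Read off: b = -0.2728, SE = 0.0339 for residual sugar.
df = n − k − 1 = 246 − 4 − 1 = 241.
t* = t_{0.025, 241} = 1.969856.
Margin = t* × SE = 1.969856 × 0.0339 = 0.06678.
CI: -0.2728 ± 0.06678 → (-0.340, -0.206).

(-0.340, -0.206)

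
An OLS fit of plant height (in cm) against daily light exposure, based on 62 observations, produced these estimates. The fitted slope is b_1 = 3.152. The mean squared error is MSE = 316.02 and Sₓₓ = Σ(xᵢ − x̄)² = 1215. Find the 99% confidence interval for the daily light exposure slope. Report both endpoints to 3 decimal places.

SE(b_1) = √(MSE/Sₓₓ) = √(316.02/1215) = 0.509999.
df = n − 2 = 60.
t* = t_{0.005, 60} = 2.660283.
Margin = t* × SE = 2.660283 × 0.509999 = 1.35674.
CI: 3.152 ± 1.35674 → (1.795, 4.509).
With 99% confidence, each one-unit increase in daily light exposure is associated with a change of between 1.795 and 4.509 cm in plant height.

(1.795, 4.509)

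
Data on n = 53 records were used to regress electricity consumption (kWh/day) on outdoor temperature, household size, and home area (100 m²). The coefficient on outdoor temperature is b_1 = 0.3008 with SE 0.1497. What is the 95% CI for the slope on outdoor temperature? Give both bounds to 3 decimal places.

(0.000, 0.602)

df = n − k − 1 = 53 − 3 − 1 = 49.
t* = t_{0.025, 49} = 2.009575.
Margin = t* × SE = 2.009575 × 0.1497 = 0.30083.
CI: 0.3008 ± 0.30083 → (0.000, 0.602).
With 95% confidence, each one-unit increase in outdoor temperature is associated with a change of between 0.000 and 0.602 kWh/day in electricity consumption, holding the other predictors fixed.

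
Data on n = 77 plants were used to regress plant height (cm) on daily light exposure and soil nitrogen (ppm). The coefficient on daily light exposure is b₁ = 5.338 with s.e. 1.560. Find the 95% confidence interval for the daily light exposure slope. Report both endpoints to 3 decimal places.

df = n − k − 1 = 77 − 2 − 1 = 74.
t* = t_{0.025, 74} = 1.992543.
Margin = t* × SE = 1.992543 × 1.560 = 3.10837.
CI: 5.338 ± 3.10837 → (2.230, 8.446).
With 95% confidence, each one-unit increase in daily light exposure is associated with a change of between 2.230 and 8.446 cm in plant height, holding the other predictors fixed.

(2.230, 8.446)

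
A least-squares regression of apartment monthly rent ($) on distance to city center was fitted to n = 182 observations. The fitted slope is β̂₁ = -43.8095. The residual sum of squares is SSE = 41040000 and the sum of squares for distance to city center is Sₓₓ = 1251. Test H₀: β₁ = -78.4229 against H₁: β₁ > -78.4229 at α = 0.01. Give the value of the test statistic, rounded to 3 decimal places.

MSE = SSE/(n − 2) = 41040000/180 = 228000.
SE(β̂₁) = √(MSE/Sₓₓ) = √(228000/1251) = 13.5002.
t = (-43.8095 − (-78.4229)) / 13.5002 = 2.564.
df = n − 2 = 180.
One-sided p ≈ 0.0056, which is < 0.01, so reject H₀.
There is evidence that the true slope on distance to city center exceeds -78.4229 $ per unit.

t = 2.564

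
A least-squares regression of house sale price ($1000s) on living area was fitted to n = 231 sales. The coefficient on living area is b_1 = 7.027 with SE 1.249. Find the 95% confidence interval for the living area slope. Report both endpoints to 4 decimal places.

(4.5660, 9.4880)

df = n − 2 = 231 − 2 = 229.
t* = t_{0.025, 229} = 1.970377.
Margin = t* × SE = 1.970377 × 1.249 = 2.461001.
CI: 7.027 ± 2.461001 → (4.5660, 9.4880).
With 95% confidence, each one-unit increase in living area is associated with a change of between 4.5660 and 9.4880 $1000s in house sale price.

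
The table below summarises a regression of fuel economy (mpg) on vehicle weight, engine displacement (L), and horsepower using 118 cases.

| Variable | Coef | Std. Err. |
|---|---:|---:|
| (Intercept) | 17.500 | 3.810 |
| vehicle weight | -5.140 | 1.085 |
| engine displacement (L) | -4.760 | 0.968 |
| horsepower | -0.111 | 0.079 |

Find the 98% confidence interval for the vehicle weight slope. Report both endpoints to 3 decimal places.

(-7.700, -2.580)

Read off: b = -5.140, SE = 1.085 for vehicle weight.
df = n − k − 1 = 118 − 3 − 1 = 114.
t* = t_{0.01, 114} = 2.359504.
Margin = t* × SE = 2.359504 × 1.085 = 2.56006.
CI: -5.140 ± 2.56006 → (-7.700, -2.580).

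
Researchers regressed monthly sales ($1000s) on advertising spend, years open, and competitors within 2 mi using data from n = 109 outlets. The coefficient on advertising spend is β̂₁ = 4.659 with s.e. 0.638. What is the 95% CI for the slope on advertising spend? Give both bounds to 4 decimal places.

(3.3940, 5.9240)

df = n − k − 1 = 109 − 3 − 1 = 105.
t* = t_{0.025, 105} = 1.982815.
Margin = t* × SE = 1.982815 × 0.638 = 1.265036.
CI: 4.659 ± 1.265036 → (3.3940, 5.9240).
With 95% confidence, each one-unit increase in advertising spend is associated with a change of between 3.3940 and 5.9240 $1000s in monthly sales, holding the other predictors fixed.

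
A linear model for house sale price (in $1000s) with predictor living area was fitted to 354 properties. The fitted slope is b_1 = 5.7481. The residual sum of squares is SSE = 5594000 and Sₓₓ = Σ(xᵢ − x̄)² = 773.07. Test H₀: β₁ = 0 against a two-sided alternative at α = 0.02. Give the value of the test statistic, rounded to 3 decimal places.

MSE = SSE/(n − 2) = 5594000/352 = 15892.
SE(b_1) = √(MSE/Sₓₓ) = √(15892/773.07) = 4.53399.
t = 5.7481 / 4.53399 = 1.268.
df = n − 2 = 352.
Two-sided p ≈ 0.2057, which is ≥ 0.02, so fail to reject H₀.
The data do not give significant evidence of an association between living area and house sale price.

t = 1.268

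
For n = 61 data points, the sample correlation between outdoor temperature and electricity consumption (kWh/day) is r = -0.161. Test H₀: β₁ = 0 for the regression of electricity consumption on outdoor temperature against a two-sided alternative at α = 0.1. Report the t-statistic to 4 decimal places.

t = -1.2530

t = r·√(n − 2)/√(1 − r²) = -0.161·√59/√0.974079 = -1.2530.
df = n − 2 = 59.
Two-sided p ≈ 0.2151, which is ≥ 0.1, so fail to reject H₀.
The data do not give significant evidence of a linear association between outdoor temperature and electricity consumption.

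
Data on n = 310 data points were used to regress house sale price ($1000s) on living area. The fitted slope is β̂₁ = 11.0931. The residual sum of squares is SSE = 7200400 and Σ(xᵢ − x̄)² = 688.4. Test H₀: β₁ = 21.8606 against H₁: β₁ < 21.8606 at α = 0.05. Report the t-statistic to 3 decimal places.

t = -1.848

MSE = SSE/(n − 2) = 7200400/308 = 23377.9.
SE(β̂₁) = √(MSE/Sₓₓ) = √(23377.9/688.4) = 5.8275.
t = (11.0931 − 21.8606) / 5.8275 = -1.848.
df = n − 2 = 308.
One-sided p ≈ 0.0328, which is < 0.05, so reject H₀.
There is evidence that the true slope on living area is below 21.8606 $1000s per unit.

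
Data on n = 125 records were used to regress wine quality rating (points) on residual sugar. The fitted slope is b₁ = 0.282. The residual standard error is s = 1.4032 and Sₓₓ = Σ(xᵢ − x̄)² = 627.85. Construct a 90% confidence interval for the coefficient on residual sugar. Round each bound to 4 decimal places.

SE(b₁) = s/√Sₓₓ = 1.4032/√627.85 = 0.0560005.
df = n − 2 = 123.
t* = t_{0.05, 123} = 1.657336.
Margin = t* × SE = 1.657336 × 0.0560005 = 0.092812.
CI: 0.282 ± 0.092812 → (0.1892, 0.3748).
With 90% confidence, each one-unit increase in residual sugar is associated with a change of between 0.1892 and 0.3748 points in wine quality rating.

(0.1892, 0.3748)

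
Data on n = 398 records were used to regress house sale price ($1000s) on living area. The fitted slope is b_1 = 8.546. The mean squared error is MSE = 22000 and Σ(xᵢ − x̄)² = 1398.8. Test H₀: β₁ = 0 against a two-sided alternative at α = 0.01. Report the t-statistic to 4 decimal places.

t = 2.1549

SE(b_1) = √(MSE/Sₓₓ) = √(22000/1398.8) = 3.96582.
t = 8.546 / 3.96582 = 2.1549.
df = n − 2 = 396.
Two-sided p ≈ 0.0318, which is ≥ 0.01, so fail to reject H₀.
The data do not give significant evidence of an association between living area and house sale price.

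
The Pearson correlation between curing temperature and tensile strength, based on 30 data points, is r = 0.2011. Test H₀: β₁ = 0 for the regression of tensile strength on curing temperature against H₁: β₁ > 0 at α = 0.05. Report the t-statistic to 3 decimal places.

t = r·√(n − 2)/√(1 − r²) = 0.2011·√28/√0.959559 = 1.086.
df = n − 2 = 28.
One-sided p ≈ 0.1433, which is ≥ 0.05, so fail to reject H₀.
The data do not give significant evidence of a linear association between curing temperature and tensile strength.

t = 1.086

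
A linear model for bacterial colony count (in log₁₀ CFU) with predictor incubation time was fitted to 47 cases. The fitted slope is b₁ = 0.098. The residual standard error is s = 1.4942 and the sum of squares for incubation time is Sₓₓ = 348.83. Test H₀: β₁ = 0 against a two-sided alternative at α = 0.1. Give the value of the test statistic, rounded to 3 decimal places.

t = 1.225

SE(b₁) = s/√Sₓₓ = 1.4942/√348.83 = 0.0800022.
t = 0.098 / 0.0800022 = 1.225.
df = n − 2 = 45.
Two-sided p ≈ 0.2270, which is ≥ 0.1, so fail to reject H₀.
The data do not give significant evidence of an association between incubation time and bacterial colony count.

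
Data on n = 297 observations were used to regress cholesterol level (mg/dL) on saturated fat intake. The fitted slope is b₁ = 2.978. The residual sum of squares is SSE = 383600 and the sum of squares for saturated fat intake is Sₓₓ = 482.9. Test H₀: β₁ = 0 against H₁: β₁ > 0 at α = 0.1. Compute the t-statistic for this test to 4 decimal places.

t = 1.8148

MSE = SSE/(n − 2) = 383600/295 = 1300.34.
SE(b₁) = √(MSE/Sₓₓ) = √(1300.34/482.9) = 1.64097.
t = 2.978 / 1.64097 = 1.8148.
df = n − 2 = 295.
One-sided p ≈ 0.0353, which is < 0.1, so reject H₀.
There is evidence that the true slope on saturated fat intake is positive.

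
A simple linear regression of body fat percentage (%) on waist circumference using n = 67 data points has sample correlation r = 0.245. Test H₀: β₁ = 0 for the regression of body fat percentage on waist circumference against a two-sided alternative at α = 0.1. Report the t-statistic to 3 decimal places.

t = r·√(n − 2)/√(1 − r²) = 0.245·√65/√0.939975 = 2.037.
df = n − 2 = 65.
Two-sided p ≈ 0.0457, which is < 0.1, so reject H₀.
There is evidence of a linear association between waist circumference and body fat percentage.

t = 2.037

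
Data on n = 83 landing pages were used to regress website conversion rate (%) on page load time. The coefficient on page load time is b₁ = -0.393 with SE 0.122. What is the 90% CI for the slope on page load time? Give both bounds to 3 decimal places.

df = n − 2 = 83 − 2 = 81.
t* = t_{0.05, 81} = 1.663884.
Margin = t* × SE = 1.663884 × 0.122 = 0.20299.
CI: -0.393 ± 0.20299 → (-0.596, -0.190).
With 90% confidence, each one-unit increase in page load time is associated with a change of between -0.596 and -0.190 % in website conversion rate.

(-0.596, -0.190)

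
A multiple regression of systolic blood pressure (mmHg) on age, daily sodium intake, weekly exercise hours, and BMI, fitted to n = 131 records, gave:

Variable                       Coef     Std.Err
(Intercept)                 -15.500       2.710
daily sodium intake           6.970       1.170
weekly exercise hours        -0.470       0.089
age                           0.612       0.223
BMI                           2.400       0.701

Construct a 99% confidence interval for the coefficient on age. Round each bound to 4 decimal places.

(0.0288, 1.1952)

Read off: b = 0.612, SE = 0.223 for age.
df = n − k − 1 = 131 − 4 − 1 = 126.
t* = t_{0.005, 126} = 2.615412.
Margin = t* × SE = 2.615412 × 0.223 = 0.583237.
CI: 0.612 ± 0.583237 → (0.0288, 1.1952).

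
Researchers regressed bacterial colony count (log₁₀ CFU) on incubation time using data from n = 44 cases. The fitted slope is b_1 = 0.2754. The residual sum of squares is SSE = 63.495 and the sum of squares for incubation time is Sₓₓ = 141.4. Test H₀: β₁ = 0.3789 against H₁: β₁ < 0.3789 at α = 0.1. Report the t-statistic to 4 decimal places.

t = -1.0010

MSE = SSE/(n − 2) = 63.495/42 = 1.51179.
SE(b_1) = √(MSE/Sₓₓ) = √(1.51179/141.4) = 0.1034.
t = (0.2754 − 0.3789) / 0.1034 = -1.0010.
df = n − 2 = 42.
One-sided p ≈ 0.1613, which is ≥ 0.1, so fail to reject H₀.
The data do not give significant evidence that the true slope on incubation time is below 0.3789 log₁₀ CFU per unit.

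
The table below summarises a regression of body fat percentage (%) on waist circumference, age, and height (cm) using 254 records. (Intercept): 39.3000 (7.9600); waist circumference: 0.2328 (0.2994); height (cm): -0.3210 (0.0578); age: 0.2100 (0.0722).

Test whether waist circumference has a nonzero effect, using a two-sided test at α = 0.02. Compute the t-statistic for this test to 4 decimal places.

Read off: b = 0.2328, SE = 0.2994 for waist circumference.
H₀: β₁ = 0 vs H₁: β₁ ≠ 0.
t = 0.2328 / 0.2994 = 0.7776.
df = n − k − 1 = 254 − 3 − 1 = 250.
Two-sided p ≈ 0.4376, which is ≥ 0.02, so fail to reject H₀.
The data do not give significant evidence of an association between waist circumference and body fat percentage, after adjusting for the other predictors.

t = 0.7776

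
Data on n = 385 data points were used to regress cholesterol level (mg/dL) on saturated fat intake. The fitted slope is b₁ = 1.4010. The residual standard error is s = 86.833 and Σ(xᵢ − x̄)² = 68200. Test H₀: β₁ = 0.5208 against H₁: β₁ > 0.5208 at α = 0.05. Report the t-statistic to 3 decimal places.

t = 2.647

SE(b₁) = s/√Sₓₓ = 86.833/√68200 = 0.332501.
t = (1.4010 − 0.5208) / 0.332501 = 2.647.
df = n − 2 = 383.
One-sided p ≈ 0.0042, which is < 0.05, so reject H₀.
There is evidence that the true slope on saturated fat intake exceeds 0.5208 mg/dL per unit.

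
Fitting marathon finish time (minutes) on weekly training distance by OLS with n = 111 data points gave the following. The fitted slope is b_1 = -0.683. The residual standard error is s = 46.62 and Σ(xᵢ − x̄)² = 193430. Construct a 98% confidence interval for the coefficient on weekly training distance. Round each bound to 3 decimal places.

(-0.933, -0.433)

SE(b_1) = s/√Sₓₓ = 46.62/√193430 = 0.106001.
df = n − 2 = 109.
t* = t_{0.01, 109} = 2.361046.
Margin = t* × SE = 2.361046 × 0.106001 = 0.25027.
CI: -0.683 ± 0.25027 → (-0.933, -0.433).
With 98% confidence, each one-unit increase in weekly training distance is associated with a change of between -0.933 and -0.433 minutes in marathon finish time.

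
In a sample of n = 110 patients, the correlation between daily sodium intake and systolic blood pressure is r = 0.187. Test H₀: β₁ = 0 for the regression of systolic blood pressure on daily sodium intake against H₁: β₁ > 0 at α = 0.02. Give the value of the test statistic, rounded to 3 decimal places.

t = r·√(n − 2)/√(1 − r²) = 0.187·√108/√0.965031 = 1.978.
df = n − 2 = 108.
One-sided p ≈ 0.0252, which is ≥ 0.02, so fail to reject H₀.
The data do not give significant evidence of a linear association between daily sodium intake and systolic blood pressure.

t = 1.978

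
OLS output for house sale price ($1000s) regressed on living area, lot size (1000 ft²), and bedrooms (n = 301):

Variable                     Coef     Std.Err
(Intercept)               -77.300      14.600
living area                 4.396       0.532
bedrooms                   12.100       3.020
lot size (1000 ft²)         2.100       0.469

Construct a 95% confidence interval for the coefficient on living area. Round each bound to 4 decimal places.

(3.3490, 5.4430)

Read off: b = 4.396, SE = 0.532 for living area.
df = n − k − 1 = 301 − 3 − 1 = 297.
t* = t_{0.025, 297} = 1.967984.
Margin = t* × SE = 1.967984 × 0.532 = 1.046967.
CI: 4.396 ± 1.046967 → (3.3490, 5.4430).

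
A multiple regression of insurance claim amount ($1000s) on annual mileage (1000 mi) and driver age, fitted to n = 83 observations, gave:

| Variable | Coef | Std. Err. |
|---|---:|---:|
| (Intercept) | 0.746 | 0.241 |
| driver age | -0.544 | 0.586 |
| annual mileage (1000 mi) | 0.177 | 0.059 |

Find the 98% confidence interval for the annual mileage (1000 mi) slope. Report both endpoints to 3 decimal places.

Read off: b = 0.177, SE = 0.059 for annual mileage (1000 mi).
df = n − k − 1 = 83 − 2 − 1 = 80.
t* = t_{0.01, 80} = 2.373868.
Margin = t* × SE = 2.373868 × 0.059 = 0.14006.
CI: 0.177 ± 0.14006 → (0.037, 0.317).

(0.037, 0.317)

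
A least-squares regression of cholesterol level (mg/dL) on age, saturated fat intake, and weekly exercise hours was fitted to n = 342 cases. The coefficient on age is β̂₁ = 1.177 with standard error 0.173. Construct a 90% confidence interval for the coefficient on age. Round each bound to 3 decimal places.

(0.892, 1.462)

df = n − k − 1 = 342 − 3 − 1 = 338.
t* = t_{0.05, 338} = 1.649374.
Margin = t* × SE = 1.649374 × 0.173 = 0.28534.
CI: 1.177 ± 0.28534 → (0.892, 1.462).
With 90% confidence, each one-unit increase in age is associated with a change of between 0.892 and 1.462 mg/dL in cholesterol level, holding the other predictors fixed.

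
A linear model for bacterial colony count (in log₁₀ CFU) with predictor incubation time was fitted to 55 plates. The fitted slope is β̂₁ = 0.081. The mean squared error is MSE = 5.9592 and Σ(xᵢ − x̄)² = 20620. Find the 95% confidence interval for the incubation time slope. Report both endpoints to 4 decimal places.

SE(β̂₁) = √(MSE/Sₓₓ) = √(5.9592/20620) = 0.017.
df = n − 2 = 53.
t* = t_{0.025, 53} = 2.005746.
Margin = t* × SE = 2.005746 × 0.017 = 0.034098.
CI: 0.081 ± 0.034098 → (0.0469, 0.1151).
With 95% confidence, each one-unit increase in incubation time is associated with a change of between 0.0469 and 0.1151 log₁₀ CFU in bacterial colony count.

(0.0469, 0.1151)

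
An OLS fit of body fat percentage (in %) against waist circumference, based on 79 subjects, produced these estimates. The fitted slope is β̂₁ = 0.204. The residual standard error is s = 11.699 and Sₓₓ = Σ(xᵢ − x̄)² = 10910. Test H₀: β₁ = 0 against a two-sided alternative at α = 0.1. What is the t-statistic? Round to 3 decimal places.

SE(β̂₁) = s/√Sₓₓ = 11.699/√10910 = 0.112005.
t = 0.204 / 0.112005 = 1.821.
df = n − 2 = 77.
Two-sided p ≈ 0.0724, which is < 0.1, so reject H₀.
There is evidence that waist circumference is associated with body fat percentage.

t = 1.821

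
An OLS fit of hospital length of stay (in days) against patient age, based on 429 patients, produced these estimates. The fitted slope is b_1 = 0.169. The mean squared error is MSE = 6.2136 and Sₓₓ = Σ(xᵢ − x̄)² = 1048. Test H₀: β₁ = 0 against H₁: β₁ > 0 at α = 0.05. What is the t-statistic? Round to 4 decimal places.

SE(b_1) = √(MSE/Sₓₓ) = √(6.2136/1048) = 0.077.
t = 0.169 / 0.077 = 2.1948.
df = n − 2 = 427.
One-sided p ≈ 0.0144, which is < 0.05, so reject H₀.
There is evidence that the true slope on patient age is positive.

t = 2.1948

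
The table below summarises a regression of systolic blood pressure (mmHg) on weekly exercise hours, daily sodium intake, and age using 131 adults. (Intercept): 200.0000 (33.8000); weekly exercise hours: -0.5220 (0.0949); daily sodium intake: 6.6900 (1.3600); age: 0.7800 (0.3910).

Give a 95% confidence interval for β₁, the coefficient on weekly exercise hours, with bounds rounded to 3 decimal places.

Read off: b = -0.5220, SE = 0.0949 for weekly exercise hours.
df = n − k − 1 = 131 − 3 − 1 = 127.
t* = t_{0.025, 127} = 1.97882.
Margin = t* × SE = 1.97882 × 0.0949 = 0.18779.
CI: -0.5220 ± 0.18779 → (-0.710, -0.334).

(-0.710, -0.334)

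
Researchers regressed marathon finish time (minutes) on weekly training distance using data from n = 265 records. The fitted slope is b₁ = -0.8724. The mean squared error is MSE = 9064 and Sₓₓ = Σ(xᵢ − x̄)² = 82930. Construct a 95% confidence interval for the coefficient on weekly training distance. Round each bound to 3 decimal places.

SE(b₁) = √(MSE/Sₓₓ) = √(9064/82930) = 0.330601.
df = n − 2 = 263.
t* = t_{0.025, 263} = 1.969025.
Margin = t* × SE = 1.969025 × 0.330601 = 0.65096.
CI: -0.8724 ± 0.65096 → (-1.523, -0.221).
With 95% confidence, each one-unit increase in weekly training distance is associated with a change of between -1.523 and -0.221 minutes in marathon finish time.

(-1.523, -0.221)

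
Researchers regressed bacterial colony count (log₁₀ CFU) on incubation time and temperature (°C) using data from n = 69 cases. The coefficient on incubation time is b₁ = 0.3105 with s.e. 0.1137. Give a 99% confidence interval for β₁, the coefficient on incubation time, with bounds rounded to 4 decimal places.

df = n − k − 1 = 69 − 2 − 1 = 66.
t* = t_{0.005, 66} = 2.652394.
Margin = t* × SE = 2.652394 × 0.1137 = 0.301577.
CI: 0.3105 ± 0.301577 → (0.0089, 0.6121).
With 99% confidence, each one-unit increase in incubation time is associated with a change of between 0.0089 and 0.6121 log₁₀ CFU in bacterial colony count, holding the other predictors fixed.

(0.0089, 0.6121)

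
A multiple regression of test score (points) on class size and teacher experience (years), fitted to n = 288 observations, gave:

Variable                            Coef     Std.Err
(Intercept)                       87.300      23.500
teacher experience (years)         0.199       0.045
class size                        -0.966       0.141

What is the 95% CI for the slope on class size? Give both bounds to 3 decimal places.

(-1.244, -0.688)

Read off: b = -0.966, SE = 0.141 for class size.
df = n − k − 1 = 288 − 2 − 1 = 285.
t* = t_{0.025, 285} = 1.968323.
Margin = t* × SE = 1.968323 × 0.141 = 0.27753.
CI: -0.966 ± 0.27753 → (-1.244, -0.688).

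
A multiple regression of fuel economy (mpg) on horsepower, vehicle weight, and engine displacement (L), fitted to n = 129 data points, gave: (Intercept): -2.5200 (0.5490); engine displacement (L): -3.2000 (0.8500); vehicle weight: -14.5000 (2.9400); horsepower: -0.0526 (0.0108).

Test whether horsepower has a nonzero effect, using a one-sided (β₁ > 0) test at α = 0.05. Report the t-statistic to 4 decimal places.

Read off: b = -0.0526, SE = 0.0108 for horsepower.
H₀: β₁ = 0 vs H₁: β₁ > 0.
t = -0.0526 / 0.0108 = -4.8704.
df = n − k − 1 = 129 − 3 − 1 = 125.
One-sided p ≈ 1.0000, which is ≥ 0.05, so fail to reject H₀.
The data do not give significant evidence that the true slope on horsepower is positive, holding the other predictors fixed.

t = -4.8704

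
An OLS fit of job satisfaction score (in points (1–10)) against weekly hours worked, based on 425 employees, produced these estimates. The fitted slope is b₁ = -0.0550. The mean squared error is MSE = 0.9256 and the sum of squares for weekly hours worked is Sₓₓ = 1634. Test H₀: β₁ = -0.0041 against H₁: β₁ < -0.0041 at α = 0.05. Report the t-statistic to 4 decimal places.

t = -2.1386

SE(b₁) = √(MSE/Sₓₓ) = √(0.9256/1634) = 0.0238005.
t = (-0.0550 − (-0.0041)) / 0.0238005 = -2.1386.
df = n − 2 = 423.
One-sided p ≈ 0.0165, which is < 0.05, so reject H₀.
There is evidence that the true slope on weekly hours worked is below -0.0041 points (1–10) per unit.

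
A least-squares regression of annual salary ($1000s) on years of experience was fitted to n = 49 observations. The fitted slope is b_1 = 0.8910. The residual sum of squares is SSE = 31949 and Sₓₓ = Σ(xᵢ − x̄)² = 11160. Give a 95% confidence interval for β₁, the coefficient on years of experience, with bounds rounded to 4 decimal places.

(0.3945, 1.3875)

MSE = SSE/(n − 2) = 31949/47 = 679.766.
SE(b_1) = √(MSE/Sₓₓ) = √(679.766/11160) = 0.246801.
df = n − 2 = 47.
t* = t_{0.025, 47} = 2.011741.
Margin = t* × SE = 2.011741 × 0.246801 = 0.496500.
CI: 0.8910 ± 0.496500 → (0.3945, 1.3875).
With 95% confidence, each one-unit increase in years of experience is associated with a change of between 0.3945 and 1.3875 $1000s in annual salary.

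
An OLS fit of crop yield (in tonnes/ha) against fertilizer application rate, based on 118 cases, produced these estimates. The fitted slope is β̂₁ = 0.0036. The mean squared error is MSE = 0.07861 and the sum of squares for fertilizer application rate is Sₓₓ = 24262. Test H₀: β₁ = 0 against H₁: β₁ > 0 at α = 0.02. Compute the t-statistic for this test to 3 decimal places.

SE(β̂₁) = √(MSE/Sₓₓ) = √(0.07861/24262) = 0.00180001.
t = 0.0036 / 0.00180001 = 2.000.
df = n − 2 = 116.
One-sided p ≈ 0.0239, which is ≥ 0.02, so fail to reject H₀.
The data do not give significant evidence that the true slope on fertilizer application rate is positive.

t = 2.000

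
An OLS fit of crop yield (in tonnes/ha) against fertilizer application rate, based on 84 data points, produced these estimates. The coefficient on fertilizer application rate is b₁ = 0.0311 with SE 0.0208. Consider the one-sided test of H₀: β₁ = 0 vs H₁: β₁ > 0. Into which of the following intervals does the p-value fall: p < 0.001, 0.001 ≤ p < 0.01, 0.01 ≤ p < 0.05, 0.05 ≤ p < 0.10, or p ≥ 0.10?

t = 0.0311 / 0.0208 = 1.495.
df = n − 2 = 84 − 2 = 82.
One-sided p = P(T_{82} > t) ≈ 0.0694.
So 0.05 ≤ p < 0.10.

0.05 ≤ p < 0.10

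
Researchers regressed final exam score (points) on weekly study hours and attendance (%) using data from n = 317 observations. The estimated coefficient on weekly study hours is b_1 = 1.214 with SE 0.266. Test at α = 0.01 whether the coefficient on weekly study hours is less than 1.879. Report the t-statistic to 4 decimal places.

t = -2.5000

H₀: β₁ = 1.879 vs H₁: β₁ < 1.879.
t = (b_1 − β₁⁰)/SE = (1.214 − 1.879) / 0.266 = -2.5000.
df = n − k − 1 = 317 − 2 − 1 = 314.
One-sided p ≈ 0.0065, which is < 0.01, so reject H₀.
There is evidence that the true slope on weekly study hours is below 1.879 points per unit, holding the other predictors fixed.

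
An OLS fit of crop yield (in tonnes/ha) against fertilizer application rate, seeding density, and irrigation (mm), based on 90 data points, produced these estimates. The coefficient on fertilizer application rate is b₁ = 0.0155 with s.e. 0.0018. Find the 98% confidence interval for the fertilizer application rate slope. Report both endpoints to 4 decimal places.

df = n − k − 1 = 90 − 3 − 1 = 86.
t* = t_{0.01, 86} = 2.370493.
Margin = t* × SE = 2.370493 × 0.0018 = 0.004267.
CI: 0.0155 ± 0.004267 → (0.0112, 0.0198).
With 98% confidence, each one-unit increase in fertilizer application rate is associated with a change of between 0.0112 and 0.0198 tonnes/ha in crop yield, holding the other predictors fixed.

(0.0112, 0.0198)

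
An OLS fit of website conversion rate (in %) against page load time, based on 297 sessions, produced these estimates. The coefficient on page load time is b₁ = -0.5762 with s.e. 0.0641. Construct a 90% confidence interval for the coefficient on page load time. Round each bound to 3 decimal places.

(-0.682, -0.470)

df = n − 2 = 297 − 2 = 295.
t* = t_{0.05, 295} = 1.650035.
Margin = t* × SE = 1.650035 × 0.0641 = 0.10577.
CI: -0.5762 ± 0.10577 → (-0.682, -0.470).
With 90% confidence, each one-unit increase in page load time is associated with a change of between -0.682 and -0.470 % in website conversion rate.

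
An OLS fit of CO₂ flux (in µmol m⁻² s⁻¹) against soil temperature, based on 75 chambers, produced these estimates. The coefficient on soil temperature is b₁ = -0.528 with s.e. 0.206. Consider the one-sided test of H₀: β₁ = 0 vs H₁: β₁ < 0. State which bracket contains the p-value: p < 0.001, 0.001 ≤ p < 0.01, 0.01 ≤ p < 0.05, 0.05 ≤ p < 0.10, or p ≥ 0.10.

t = -0.528 / 0.206 = -2.563.
df = n − 2 = 75 − 2 = 73.
One-sided p = P(T_{73} < t) ≈ 0.0062.
So 0.001 ≤ p < 0.01.

0.001 ≤ p < 0.01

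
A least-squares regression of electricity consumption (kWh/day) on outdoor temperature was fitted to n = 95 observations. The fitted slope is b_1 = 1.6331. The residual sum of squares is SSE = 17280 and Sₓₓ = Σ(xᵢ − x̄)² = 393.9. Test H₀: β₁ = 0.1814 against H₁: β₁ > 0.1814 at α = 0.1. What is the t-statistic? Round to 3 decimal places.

MSE = SSE/(n − 2) = 17280/93 = 185.806.
SE(b_1) = √(MSE/Sₓₓ) = √(185.806/393.9) = 0.686811.
t = (1.6331 − 0.1814) / 0.686811 = 2.114.
df = n − 2 = 93.
One-sided p ≈ 0.0186, which is < 0.1, so reject H₀.
There is evidence that the true slope on outdoor temperature exceeds 0.1814 kWh/day per unit.

t = 2.114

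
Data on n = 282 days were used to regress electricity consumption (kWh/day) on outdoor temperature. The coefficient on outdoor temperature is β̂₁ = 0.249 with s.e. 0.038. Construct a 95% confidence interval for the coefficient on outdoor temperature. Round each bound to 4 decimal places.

(0.1742, 0.3238)

df = n − 2 = 282 − 2 = 280.
t* = t_{0.025, 280} = 1.968472.
Margin = t* × SE = 1.968472 × 0.038 = 0.074802.
CI: 0.249 ± 0.074802 → (0.1742, 0.3238).
With 95% confidence, each one-unit increase in outdoor temperature is associated with a change of between 0.1742 and 0.3238 kWh/day in electricity consumption.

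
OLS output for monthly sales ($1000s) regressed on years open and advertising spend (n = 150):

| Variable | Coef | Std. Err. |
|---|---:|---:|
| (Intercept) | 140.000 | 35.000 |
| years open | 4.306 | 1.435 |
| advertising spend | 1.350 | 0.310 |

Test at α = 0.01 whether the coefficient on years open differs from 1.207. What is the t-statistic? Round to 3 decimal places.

Read off: b = 4.306, SE = 1.435 for years open.
H₀: β₁ = 1.207 vs H₁: β₁ ≠ 1.207.
t = (4.306 − 1.207) / 1.435 = 2.160.
df = n − k − 1 = 150 − 2 − 1 = 147.
Two-sided p ≈ 0.0324, which is ≥ 0.01, so fail to reject H₀.
The data are consistent with a true slope of 1.207 $1000s per unit of years open, holding the other predictors fixed.

t = 2.160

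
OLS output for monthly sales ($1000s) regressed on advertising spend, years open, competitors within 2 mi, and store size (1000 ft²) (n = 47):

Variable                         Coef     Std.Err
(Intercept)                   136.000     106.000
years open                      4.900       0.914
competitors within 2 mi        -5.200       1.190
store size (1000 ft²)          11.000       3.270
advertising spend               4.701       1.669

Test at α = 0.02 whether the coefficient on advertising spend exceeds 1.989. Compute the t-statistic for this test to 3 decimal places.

t = 1.625

Read off: b = 4.701, SE = 1.669 for advertising spend.
H₀: β₁ = 1.989 vs H₁: β₁ > 1.989.
t = (4.701 − 1.989) / 1.669 = 1.625.
df = n − k − 1 = 47 − 4 − 1 = 42.
One-sided p ≈ 0.0558, which is ≥ 0.02, so fail to reject H₀.
The data do not give significant evidence that the true slope on advertising spend exceeds 1.989 $1000s per unit, holding the other predictors fixed.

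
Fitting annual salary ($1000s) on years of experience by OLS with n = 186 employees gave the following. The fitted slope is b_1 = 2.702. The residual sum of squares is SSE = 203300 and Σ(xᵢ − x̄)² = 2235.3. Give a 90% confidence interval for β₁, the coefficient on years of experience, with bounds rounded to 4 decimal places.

(1.5397, 3.8643)

MSE = SSE/(n − 2) = 203300/184 = 1104.89.
SE(b_1) = √(MSE/Sₓₓ) = √(1104.89/2235.3) = 0.703059.
df = n − 2 = 184.
t* = t_{0.05, 184} = 1.653177.
Margin = t* × SE = 1.653177 × 0.703059 = 1.162281.
CI: 2.702 ± 1.162281 → (1.5397, 3.8643).
With 90% confidence, each one-unit increase in years of experience is associated with a change of between 1.5397 and 3.8643 $1000s in annual salary.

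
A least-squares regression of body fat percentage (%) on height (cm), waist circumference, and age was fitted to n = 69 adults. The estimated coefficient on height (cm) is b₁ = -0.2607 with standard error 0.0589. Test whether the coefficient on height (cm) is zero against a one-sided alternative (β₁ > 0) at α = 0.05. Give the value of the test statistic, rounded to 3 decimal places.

H₀: β₁ = 0 vs H₁: β₁ > 0.
t = (b₁ − β₁⁰)/SE = -0.2607 / 0.0589 = -4.426.
df = n − k − 1 = 69 − 3 − 1 = 65.
One-sided p ≈ 1.0000, which is ≥ 0.05, so fail to reject H₀.
The data do not give significant evidence that the true slope on height (cm) is positive, holding the other predictors fixed.

t = -4.426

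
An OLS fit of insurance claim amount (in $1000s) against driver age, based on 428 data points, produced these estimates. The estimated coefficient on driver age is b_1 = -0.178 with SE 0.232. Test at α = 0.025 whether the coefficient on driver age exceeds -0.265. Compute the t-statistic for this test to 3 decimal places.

H₀: β₁ = -0.265 vs H₁: β₁ > -0.265.
t = (b_1 − β₁⁰)/SE = (-0.178 − (-0.265)) / 0.232 = 0.375.
df = n − 2 = 428 − 2 = 426.
One-sided p ≈ 0.3539, which is ≥ 0.025, so fail to reject H₀.
The data do not give significant evidence that the true slope on driver age exceeds -0.265 $1000s per unit.

t = 0.375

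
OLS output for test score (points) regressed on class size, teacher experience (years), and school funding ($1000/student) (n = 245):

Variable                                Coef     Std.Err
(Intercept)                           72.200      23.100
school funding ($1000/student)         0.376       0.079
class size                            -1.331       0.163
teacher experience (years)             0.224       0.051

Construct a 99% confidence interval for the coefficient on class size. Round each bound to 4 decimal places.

Read off: b = -1.331, SE = 0.163 for class size.
df = n − k − 1 = 245 − 3 − 1 = 241.
t* = t_{0.005, 241} = 2.596383.
Margin = t* × SE = 2.596383 × 0.163 = 0.423210.
CI: -1.331 ± 0.423210 → (-1.7542, -0.9078).

(-1.7542, -0.9078)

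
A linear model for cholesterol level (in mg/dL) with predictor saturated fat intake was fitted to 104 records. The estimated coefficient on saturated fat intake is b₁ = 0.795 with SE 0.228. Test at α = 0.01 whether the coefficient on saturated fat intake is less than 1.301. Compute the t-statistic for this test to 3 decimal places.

H₀: β₁ = 1.301 vs H₁: β₁ < 1.301.
t = (b₁ − β₁⁰)/SE = (0.795 − 1.301) / 0.228 = -2.219.
df = n − 2 = 104 − 2 = 102.
One-sided p ≈ 0.0143, which is ≥ 0.01, so fail to reject H₀.
The data do not give significant evidence that the true slope on saturated fat intake is below 1.301 mg/dL per unit.

t = -2.219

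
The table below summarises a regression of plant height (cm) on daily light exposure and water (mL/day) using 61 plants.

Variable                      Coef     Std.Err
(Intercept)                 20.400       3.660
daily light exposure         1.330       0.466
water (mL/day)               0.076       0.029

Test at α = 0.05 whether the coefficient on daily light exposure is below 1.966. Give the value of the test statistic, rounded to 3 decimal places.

Read off: b = 1.330, SE = 0.466 for daily light exposure.
H₀: β₁ = 1.966 vs H₁: β₁ < 1.966.
t = (1.330 − 1.966) / 0.466 = -1.365.
df = n − k − 1 = 61 − 2 − 1 = 58.
One-sided p ≈ 0.0888, which is ≥ 0.05, so fail to reject H₀.
The data do not give significant evidence that the true slope on daily light exposure is below 1.966 cm per unit, holding the other predictors fixed.

t = -1.365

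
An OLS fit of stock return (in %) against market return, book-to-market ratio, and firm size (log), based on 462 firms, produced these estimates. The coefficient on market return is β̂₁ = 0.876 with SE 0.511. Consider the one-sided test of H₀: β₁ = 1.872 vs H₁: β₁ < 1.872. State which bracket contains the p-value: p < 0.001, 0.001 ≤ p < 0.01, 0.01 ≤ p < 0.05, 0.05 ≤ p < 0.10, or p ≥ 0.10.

t = (0.876 − 1.872) / 0.511 = -1.949.
df = n − k − 1 = 462 − 3 − 1 = 458.
One-sided p = P(T_{458} < t) ≈ 0.0259.
So 0.01 ≤ p < 0.05.

0.01 ≤ p < 0.05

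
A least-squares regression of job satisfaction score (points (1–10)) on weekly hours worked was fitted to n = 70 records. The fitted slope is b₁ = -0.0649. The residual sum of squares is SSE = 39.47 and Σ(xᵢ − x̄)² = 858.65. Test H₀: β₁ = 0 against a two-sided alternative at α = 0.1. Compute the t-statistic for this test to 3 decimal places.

MSE = SSE/(n − 2) = 39.47/68 = 0.580441.
SE(b₁) = √(MSE/Sₓₓ) = √(0.580441/858.65) = 0.0259999.
t = -0.0649 / 0.0259999 = -2.496.
df = n − 2 = 68.
Two-sided p ≈ 0.0150, which is < 0.1, so reject H₀.
There is evidence that weekly hours worked is associated with job satisfaction score.

t = -2.496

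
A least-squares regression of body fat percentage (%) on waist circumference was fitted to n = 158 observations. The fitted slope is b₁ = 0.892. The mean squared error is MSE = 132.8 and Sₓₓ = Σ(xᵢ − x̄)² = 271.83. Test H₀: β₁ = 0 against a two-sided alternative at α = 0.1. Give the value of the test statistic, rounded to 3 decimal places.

SE(b₁) = √(MSE/Sₓₓ) = √(132.8/271.83) = 0.698957.
t = 0.892 / 0.698957 = 1.276.
df = n − 2 = 156.
Two-sided p ≈ 0.2038, which is ≥ 0.1, so fail to reject H₀.
The data do not give significant evidence of an association between waist circumference and body fat percentage.

t = 1.276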